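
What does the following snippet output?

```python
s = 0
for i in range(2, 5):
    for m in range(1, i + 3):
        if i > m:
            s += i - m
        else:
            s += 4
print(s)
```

46

i=2,m=1: 2>1, s = 0+1 = 1
i=2,m=2: not 2>2, s = 1+4 = 5
i=2,m=3: not 2>3, s = 5+4 = 9
i=2,m=4: not 2>4, s = 9+4 = 13
i=3,m=1: 3>1, s = 13+2 = 15
i=3,m=2: 3>2, s = 15+1 = 16
i=3,m=3: not 3>3, s = 16+4 = 20
i=3,m=4: not 3>4, s = 20+4 = 24
i=3,m=5: not 3>5, s = 24+4 = 28
i=4,m=1: 4>1, s = 28+3 = 31
i=4,m=2: 4>2, s = 31+2 = 33
i=4,m=3: 4>3, s = 33+1 = 34
i=4,m=4: not 4>4, s = 34+4 = 38
i=4,m=5: not 4>5, s = 38+4 = 42
i=4,m=6: not 4>6, s = 42+4 = 46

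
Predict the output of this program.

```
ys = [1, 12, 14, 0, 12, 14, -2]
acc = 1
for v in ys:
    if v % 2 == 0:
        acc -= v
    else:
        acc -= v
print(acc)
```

-50

v=1: not even, acc = 1-1 = 0
v=12: even, acc = 0-12 = -12
v=14: even, acc = (-12)-14 = -26
v=0: even, acc = (-26)-0 = -26
v=12: even, acc = (-26)-12 = -38
v=14: even, acc = (-38)-14 = -52
v=-2: even, acc = (-52)-(-2) = -50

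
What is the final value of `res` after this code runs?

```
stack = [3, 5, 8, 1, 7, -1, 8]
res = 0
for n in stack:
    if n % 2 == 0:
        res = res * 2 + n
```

24

n=3: not even
n=5: not even
n=8: even, res = 0*2+8 = 8
n=1: not even
n=7: not even
n=-1: not even
n=8: even, res = 8*2+8 = 24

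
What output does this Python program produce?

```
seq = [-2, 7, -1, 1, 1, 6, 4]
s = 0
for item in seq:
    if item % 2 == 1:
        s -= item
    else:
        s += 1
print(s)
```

-5

item=-2: not odd, s = 0+1 = 1
item=7: odd, s = 1-7 = -6
item=-1: odd, s = (-6)-(-1) = -5
item=1: odd, s = (-5)-1 = -6
item=1: odd, s = (-6)-1 = -7
item=6: not odd, s = (-7)+1 = -6
item=4: not odd, s = (-6)+1 = -5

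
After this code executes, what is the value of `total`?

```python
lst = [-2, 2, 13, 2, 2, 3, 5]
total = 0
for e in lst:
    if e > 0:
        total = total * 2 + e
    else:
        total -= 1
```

243

e=-2: not >0, total = 0-1 = -1
e=2: >0, total = (-1)*2+2 = 0
e=13: >0, total = 0*2+13 = 13
e=2: >0, total = 13*2+2 = 28
e=2: >0, total = 28*2+2 = 58
e=3: >0, total = 58*2+3 = 119
e=5: >0, total = 119*2+5 = 243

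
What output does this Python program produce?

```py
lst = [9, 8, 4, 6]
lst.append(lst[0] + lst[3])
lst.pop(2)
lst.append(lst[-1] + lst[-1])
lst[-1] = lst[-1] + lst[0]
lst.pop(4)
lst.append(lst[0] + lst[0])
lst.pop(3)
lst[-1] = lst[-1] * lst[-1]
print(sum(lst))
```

append lst[0]+lst[3] = 9+6 = 15 → [9, 8, 4, 6, 15]
pop(2) removes 4 → [9, 8, 6, 15]
append lst[-1]+lst[-1] = 15+15 = 30 → [9, 8, 6, 15, 30]
lst[-1] = lst[-1]+lst[0] = 30+9 = 39 → [9, 8, 6, 15, 39]
pop(4) removes 39 → [9, 8, 6, 15]
append lst[0]+lst[0] = 9+9 = 18 → [9, 8, 6, 15, 18]
pop(3) removes 15 → [9, 8, 6, 18]
lst[-1] = lst[-1]*lst[-1] = 18*18 = 324 → [9, 8, 6, 324]
sum = 347

347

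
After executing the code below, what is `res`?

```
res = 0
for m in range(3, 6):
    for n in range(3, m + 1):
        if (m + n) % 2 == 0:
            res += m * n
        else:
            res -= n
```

m=3,n=3: even sum, res = 0+9 = 9
m=4,n=3: odd sum, res = 9-3 = 6
m=4,n=4: even sum, res = 6+16 = 22
m=5,n=3: even sum, res = 22+15 = 37
m=5,n=4: odd sum, res = 37-4 = 33
m=5,n=5: even sum, res = 33+25 = 58

58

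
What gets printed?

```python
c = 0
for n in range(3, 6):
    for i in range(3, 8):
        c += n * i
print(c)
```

n=3,i=3: c = 0+9 = 9
n=3,i=4: c = 9+12 = 21
n=3,i=5: c = 21+15 = 36
n=3,i=6: c = 36+18 = 54
n=3,i=7: c = 54+21 = 75
n=4,i=3: c = 75+12 = 87
n=4,i=4: c = 87+16 = 103
n=4,i=5: c = 103+20 = 123
n=4,i=6: c = 123+24 = 147
n=4,i=7: c = 147+28 = 175
n=5,i=3: c = 175+15 = 190
n=5,i=4: c = 190+20 = 210
n=5,i=5: c = 210+25 = 235
n=5,i=6: c = 235+30 = 265
n=5,i=7: c = 265+35 = 300

300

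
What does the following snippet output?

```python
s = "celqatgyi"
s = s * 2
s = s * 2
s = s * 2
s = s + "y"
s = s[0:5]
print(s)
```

repeat ×2 → 'celqatgyicelqatgyi'
repeat ×2 → 'celqatgyicelqatgyicelqatgyicelqatgyi'
repeat ×2 → 'celqatgyicelqatgyicelqatgyicelqatgyicelqatgyicelqatgyicelqatgyicelqatgyi'
+ 'y' → 'celqatgyicelqatgyicelqatgyicelqatgyicelqatgyicelqatgyicelqatgyicelqatgyiy'
slice [0:5] → 'celqa'

celqa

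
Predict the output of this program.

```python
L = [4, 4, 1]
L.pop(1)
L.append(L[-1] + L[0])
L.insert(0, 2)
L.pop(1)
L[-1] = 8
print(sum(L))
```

11

pop(1) removes 4 → [4, 1]
append L[-1]+L[0] = 1+4 = 5 → [4, 1, 5]
insert 2 at 0 → [2, 4, 1, 5]
pop(1) removes 4 → [2, 1, 5]
L[-1] = 8 → [2, 1, 8]
sum = 11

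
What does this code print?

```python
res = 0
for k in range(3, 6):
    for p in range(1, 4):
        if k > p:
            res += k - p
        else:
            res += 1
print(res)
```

19

k=3,p=1: 3>1, res = 0+2 = 2
k=3,p=2: 3>2, res = 2+1 = 3
k=3,p=3: not 3>3, res = 3+1 = 4
k=4,p=1: 4>1, res = 4+3 = 7
k=4,p=2: 4>2, res = 7+2 = 9
k=4,p=3: 4>3, res = 9+1 = 10
k=5,p=1: 5>1, res = 10+4 = 14
k=5,p=2: 5>2, res = 14+3 = 17
k=5,p=3: 5>3, res = 17+2 = 19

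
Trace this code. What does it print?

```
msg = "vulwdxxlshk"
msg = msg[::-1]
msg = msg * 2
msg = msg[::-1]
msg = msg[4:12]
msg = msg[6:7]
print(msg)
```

k

reverse → 'khslxxdwluv'
repeat ×2 → 'khslxxdwluvkhslxxdwluv'
reverse → 'vulwdxxlshkvulwdxxlshk'
slice [4:12] → 'dxxlshkv'
slice [6:7] → 'k'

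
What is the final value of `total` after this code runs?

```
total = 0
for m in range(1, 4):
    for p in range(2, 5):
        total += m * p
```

m=1,p=2: total = 0+2 = 2
m=1,p=3: total = 2+3 = 5
m=1,p=4: total = 5+4 = 9
m=2,p=2: total = 9+4 = 13
m=2,p=3: total = 13+6 = 19
m=2,p=4: total = 19+8 = 27
m=3,p=2: total = 27+6 = 33
m=3,p=3: total = 33+9 = 42
m=3,p=4: total = 42+12 = 54

54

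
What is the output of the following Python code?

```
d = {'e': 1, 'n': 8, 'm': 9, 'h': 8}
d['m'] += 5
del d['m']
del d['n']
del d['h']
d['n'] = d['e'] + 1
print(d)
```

{'e': 1, 'n': 2}

d['m'] = 9+5 = 14 → {'e': 1, 'n': 8, 'm': 14, 'h': 8}
del 'm' → {'e': 1, 'n': 8, 'h': 8}
del 'n' → {'e': 1, 'h': 8}
del 'h' → {'e': 1}
d['n'] = d['e']+1 = 2 → {'e': 1, 'n': 2}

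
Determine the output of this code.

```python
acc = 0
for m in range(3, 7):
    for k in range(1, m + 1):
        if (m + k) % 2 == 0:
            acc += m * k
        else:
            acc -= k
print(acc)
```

132

m=3,k=1: even sum, acc = 0+3 = 3
m=3,k=2: odd sum, acc = 3-2 = 1
m=3,k=3: even sum, acc = 1+9 = 10
m=4,k=1: odd sum, acc = 10-1 = 9
m=4,k=2: even sum, acc = 9+8 = 17
m=4,k=3: odd sum, acc = 17-3 = 14
m=4,k=4: even sum, acc = 14+16 = 30
m=5,k=1: even sum, acc = 30+5 = 35
m=5,k=2: odd sum, acc = 35-2 = 33
m=5,k=3: even sum, acc = 33+15 = 48
m=5,k=4: odd sum, acc = 48-4 = 44
m=5,k=5: even sum, acc = 44+25 = 69
m=6,k=1: odd sum, acc = 69-1 = 68
m=6,k=2: even sum, acc = 68+12 = 80
m=6,k=3: odd sum, acc = 80-3 = 77
m=6,k=4: even sum, acc = 77+24 = 101
m=6,k=5: odd sum, acc = 101-5 = 96
m=6,k=6: even sum, acc = 96+36 = 132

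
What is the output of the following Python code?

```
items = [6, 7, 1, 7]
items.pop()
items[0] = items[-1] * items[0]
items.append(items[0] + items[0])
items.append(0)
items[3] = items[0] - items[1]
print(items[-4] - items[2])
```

pop() removes 7 → [6, 7, 1]
items[0] = items[-1]*items[0] = 1*6 = 6 → [6, 7, 1]
append items[0]+items[0] = 6+6 = 12 → [6, 7, 1, 12]
append 0 → [6, 7, 1, 12, 0]
items[3] = items[0]-items[1] = 6-7 = -1 → [6, 7, 1, -1, 0]
items[-4]-items[2] = 7-1 = 6

6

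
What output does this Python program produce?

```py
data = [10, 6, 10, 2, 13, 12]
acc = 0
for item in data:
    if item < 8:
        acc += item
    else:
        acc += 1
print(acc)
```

item=10: not <8, acc = 0+1 = 1
item=6: <8, acc = 1+6 = 7
item=10: not <8, acc = 7+1 = 8
item=2: <8, acc = 8+2 = 10
item=13: not <8, acc = 10+1 = 11
item=12: not <8, acc = 11+1 = 12

12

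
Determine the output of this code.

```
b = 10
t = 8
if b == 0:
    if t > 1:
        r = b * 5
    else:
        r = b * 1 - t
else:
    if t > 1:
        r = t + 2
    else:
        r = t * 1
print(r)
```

10

b=10, t=8
b == 0 is False; t > 1 is True
→ r = t + 2 = 10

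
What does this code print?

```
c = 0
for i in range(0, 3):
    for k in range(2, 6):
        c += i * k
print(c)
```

i=0,k=2: c = 0+0 = 0
i=0,k=3: c = 0+0 = 0
i=0,k=4: c = 0+0 = 0
i=0,k=5: c = 0+0 = 0
i=1,k=2: c = 0+2 = 2
i=1,k=3: c = 2+3 = 5
i=1,k=4: c = 5+4 = 9
i=1,k=5: c = 9+5 = 14
i=2,k=2: c = 14+4 = 18
i=2,k=3: c = 18+6 = 24
i=2,k=4: c = 24+8 = 32
i=2,k=5: c = 32+10 = 42

42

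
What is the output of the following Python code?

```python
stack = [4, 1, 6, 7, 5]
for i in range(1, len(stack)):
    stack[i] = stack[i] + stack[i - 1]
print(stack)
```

[4, 5, 11, 18, 23]

i=1: stack[1] = 1+4 = 5 → [4, 5, 6, 7, 5]
i=2: stack[2] = 6+5 = 11 → [4, 5, 11, 7, 5]
i=3: stack[3] = 7+11 = 18 → [4, 5, 11, 18, 5]
i=4: stack[4] = 5+18 = 23 → [4, 5, 11, 18, 23]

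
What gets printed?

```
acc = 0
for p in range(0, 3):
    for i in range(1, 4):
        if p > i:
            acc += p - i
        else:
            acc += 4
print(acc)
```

33

p=0,i=1: not 0>1, acc = 0+4 = 4
p=0,i=2: not 0>2, acc = 4+4 = 8
p=0,i=3: not 0>3, acc = 8+4 = 12
p=1,i=1: not 1>1, acc = 12+4 = 16
p=1,i=2: not 1>2, acc = 16+4 = 20
p=1,i=3: not 1>3, acc = 20+4 = 24
p=2,i=1: 2>1, acc = 24+1 = 25
p=2,i=2: not 2>2, acc = 25+4 = 29
p=2,i=3: not 2>3, acc = 29+4 = 33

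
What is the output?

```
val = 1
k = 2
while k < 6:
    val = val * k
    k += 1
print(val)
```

120

k=2: val = 1*2 = 2
k=3: val = 2*3 = 6
k=4: val = 6*4 = 24
k=5: val = 24*5 = 120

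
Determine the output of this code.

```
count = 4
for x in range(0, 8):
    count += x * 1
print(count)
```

32

x=0: count = 4+0*1 = 4
x=1: count = 4+1*1 = 5
x=2: count = 5+2*1 = 7
x=3: count = 7+3*1 = 10
x=4: count = 10+4*1 = 14
x=5: count = 14+5*1 = 19
x=6: count = 19+6*1 = 25
x=7: count = 25+7*1 = 32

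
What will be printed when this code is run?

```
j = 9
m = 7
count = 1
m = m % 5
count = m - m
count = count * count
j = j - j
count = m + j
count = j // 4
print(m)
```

2

m = 7%5 = 2
count = 2-2 = 0
count = 0*0 = 0
j = 9-9 = 0
count = 2+0 = 2
count = 0//4 = 0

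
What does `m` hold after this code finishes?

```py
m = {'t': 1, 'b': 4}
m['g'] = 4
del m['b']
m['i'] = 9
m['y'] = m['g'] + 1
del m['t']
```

m['g'] = 4 → {'t': 1, 'b': 4, 'g': 4}
del 'b' → {'t': 1, 'g': 4}
m['i'] = 9 → {'t': 1, 'g': 4, 'i': 9}
m['y'] = m['g']+1 = 5 → {'t': 1, 'g': 4, 'i': 9, 'y': 5}
del 't' → {'g': 4, 'i': 9, 'y': 5}

{'g': 4, 'i': 9, 'y': 5}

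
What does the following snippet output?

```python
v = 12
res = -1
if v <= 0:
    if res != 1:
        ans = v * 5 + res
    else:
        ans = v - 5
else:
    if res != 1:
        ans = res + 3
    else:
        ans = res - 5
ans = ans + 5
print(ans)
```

7

v=12, res=-1
v <= 0 is False; res != 1 is True
→ ans = res + 3 = 2
ans = 2+5 = 7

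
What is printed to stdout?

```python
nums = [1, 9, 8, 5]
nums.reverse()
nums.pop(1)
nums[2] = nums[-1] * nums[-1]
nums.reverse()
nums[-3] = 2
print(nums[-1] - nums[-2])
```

reverse → [5, 8, 9, 1]
pop(1) removes 8 → [5, 9, 1]
nums[2] = nums[-1]*nums[-1] = 1*1 = 1 → [5, 9, 1]
reverse → [1, 9, 5]
nums[-3] = 2 → [2, 9, 5]
nums[-1]-nums[-2] = 5-9 = -4

-4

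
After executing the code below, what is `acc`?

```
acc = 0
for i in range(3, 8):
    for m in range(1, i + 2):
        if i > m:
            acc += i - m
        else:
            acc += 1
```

i=3,m=1: 3>1, acc = 0+2 = 2
i=3,m=2: 3>2, acc = 2+1 = 3
i=3,m=3: not 3>3, acc = 3+1 = 4
i=3,m=4: not 3>4, acc = 4+1 = 5
i=4,m=1: 4>1, acc = 5+3 = 8
i=4,m=2: 4>2, acc = 8+2 = 10
i=4,m=3: 4>3, acc = 10+1 = 11
i=4,m=4: not 4>4, acc = 11+1 = 12
i=4,m=5: not 4>5, acc = 12+1 = 13
i=5,m=1: 5>1, acc = 13+4 = 17
i=5,m=2: 5>2, acc = 17+3 = 20
i=5,m=3: 5>3, acc = 20+2 = 22
i=5,m=4: 5>4, acc = 22+1 = 23
i=5,m=5: not 5>5, acc = 23+1 = 24
i=5,m=6: not 5>6, acc = 24+1 = 25
i=6,m=1: 6>1, acc = 25+5 = 30
i=6,m=2: 6>2, acc = 30+4 = 34
i=6,m=3: 6>3, acc = 34+3 = 37
i=6,m=4: 6>4, acc = 37+2 = 39
i=6,m=5: 6>5, acc = 39+1 = 40
i=6,m=6: not 6>6, acc = 40+1 = 41
i=6,m=7: not 6>7, acc = 41+1 = 42
i=7,m=1: 7>1, acc = 42+6 = 48
i=7,m=2: 7>2, acc = 48+5 = 53
i=7,m=3: 7>3, acc = 53+4 = 57
i=7,m=4: 7>4, acc = 57+3 = 60
i=7,m=5: 7>5, acc = 60+2 = 62
i=7,m=6: 7>6, acc = 62+1 = 63
i=7,m=7: not 7>7, acc = 63+1 = 64
i=7,m=8: not 7>8, acc = 64+1 = 65

65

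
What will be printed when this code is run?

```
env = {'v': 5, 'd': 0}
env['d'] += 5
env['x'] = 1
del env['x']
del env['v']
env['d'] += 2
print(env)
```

env['d'] = 0+5 = 5 → {'v': 5, 'd': 5}
env['x'] = 1 → {'v': 5, 'd': 5, 'x': 1}
del 'x' → {'v': 5, 'd': 5}
del 'v' → {'d': 5}
env['d'] = 5+2 = 7 → {'d': 7}

{'d': 7}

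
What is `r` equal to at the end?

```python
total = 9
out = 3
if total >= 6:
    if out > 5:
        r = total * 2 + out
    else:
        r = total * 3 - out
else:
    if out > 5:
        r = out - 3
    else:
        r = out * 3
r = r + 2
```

26

total=9, out=3
total >= 6 is True; out > 5 is False
→ r = total * 3 - out = 24
r = 24+2 = 26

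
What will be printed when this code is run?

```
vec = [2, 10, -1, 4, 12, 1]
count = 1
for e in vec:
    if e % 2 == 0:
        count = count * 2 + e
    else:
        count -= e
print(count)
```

95

e=2: even, count = 1*2+2 = 4
e=10: even, count = 4*2+10 = 18
e=-1: not even, count = 18-(-1) = 19
e=4: even, count = 19*2+4 = 42
e=12: even, count = 42*2+12 = 96
e=1: not even, count = 96-1 = 95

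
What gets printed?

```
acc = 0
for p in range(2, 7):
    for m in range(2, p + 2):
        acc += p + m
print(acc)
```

165

p=2,m=2: acc = 0+4 = 4
p=2,m=3: acc = 4+5 = 9
p=3,m=2: acc = 9+5 = 14
p=3,m=3: acc = 14+6 = 20
p=3,m=4: acc = 20+7 = 27
p=4,m=2: acc = 27+6 = 33
p=4,m=3: acc = 33+7 = 40
p=4,m=4: acc = 40+8 = 48
p=4,m=5: acc = 48+9 = 57
p=5,m=2: acc = 57+7 = 64
p=5,m=3: acc = 64+8 = 72
p=5,m=4: acc = 72+9 = 81
p=5,m=5: acc = 81+10 = 91
p=5,m=6: acc = 91+11 = 102
p=6,m=2: acc = 102+8 = 110
p=6,m=3: acc = 110+9 = 119
p=6,m=4: acc = 119+10 = 129
p=6,m=5: acc = 129+11 = 140
p=6,m=6: acc = 140+12 = 152
p=6,m=7: acc = 152+13 = 165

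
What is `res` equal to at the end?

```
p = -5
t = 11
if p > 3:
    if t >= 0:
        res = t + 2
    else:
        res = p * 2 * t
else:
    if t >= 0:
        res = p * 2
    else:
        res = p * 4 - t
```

-10

p=-5, t=11
p > 3 is False; t >= 0 is True
→ res = p * 2 = -10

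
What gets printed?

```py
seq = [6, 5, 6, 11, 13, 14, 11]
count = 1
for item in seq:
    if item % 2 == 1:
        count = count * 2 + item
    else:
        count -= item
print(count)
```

item=6: not odd, count = 1-6 = -5
item=5: odd, count = (-5)*2+5 = -5
item=6: not odd, count = (-5)-6 = -11
item=11: odd, count = (-11)*2+11 = -11
item=13: odd, count = (-11)*2+13 = -9
item=14: not odd, count = (-9)-14 = -23
item=11: odd, count = (-23)*2+11 = -35

-35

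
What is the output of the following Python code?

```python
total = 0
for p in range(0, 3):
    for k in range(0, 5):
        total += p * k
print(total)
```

30

p=0,k=0: total = 0+0 = 0
p=0,k=1: total = 0+0 = 0
p=0,k=2: total = 0+0 = 0
p=0,k=3: total = 0+0 = 0
p=0,k=4: total = 0+0 = 0
p=1,k=0: total = 0+0 = 0
p=1,k=1: total = 0+1 = 1
p=1,k=2: total = 1+2 = 3
p=1,k=3: total = 3+3 = 6
p=1,k=4: total = 6+4 = 10
p=2,k=0: total = 10+0 = 10
p=2,k=1: total = 10+2 = 12
p=2,k=2: total = 12+4 = 16
p=2,k=3: total = 16+6 = 22
p=2,k=4: total = 22+8 = 30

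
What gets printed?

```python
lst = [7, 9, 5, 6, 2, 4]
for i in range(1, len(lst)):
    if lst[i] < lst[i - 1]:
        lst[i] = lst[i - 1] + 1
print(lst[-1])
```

i=1: 9>=7, unchanged → [7, 9, 5, 6, 2, 4]
i=2: 5<9, lst[2] = 9+1 = 10 → [7, 9, 10, 6, 2, 4]
i=3: 6<10, lst[3] = 10+1 = 11 → [7, 9, 10, 11, 2, 4]
i=4: 2<11, lst[4] = 11+1 = 12 → [7, 9, 10, 11, 12, 4]
i=5: 4<12, lst[5] = 12+1 = 13 → [7, 9, 10, 11, 12, 13]

13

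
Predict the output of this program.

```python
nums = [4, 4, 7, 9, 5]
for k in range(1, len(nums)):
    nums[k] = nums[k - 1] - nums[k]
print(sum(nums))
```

-40

k=1: nums[1] = 4-4 = 0 → [4, 0, 7, 9, 5]
k=2: nums[2] = 0-7 = -7 → [4, 0, -7, 9, 5]
k=3: nums[3] = (-7)-9 = -16 → [4, 0, -7, -16, 5]
k=4: nums[4] = (-16)-5 = -21 → [4, 0, -7, -16, -21]
sum = -40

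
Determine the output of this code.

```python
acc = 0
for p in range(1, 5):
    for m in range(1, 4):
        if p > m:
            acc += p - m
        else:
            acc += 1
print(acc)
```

16

p=1,m=1: not 1>1, acc = 0+1 = 1
p=1,m=2: not 1>2, acc = 1+1 = 2
p=1,m=3: not 1>3, acc = 2+1 = 3
p=2,m=1: 2>1, acc = 3+1 = 4
p=2,m=2: not 2>2, acc = 4+1 = 5
p=2,m=3: not 2>3, acc = 5+1 = 6
p=3,m=1: 3>1, acc = 6+2 = 8
p=3,m=2: 3>2, acc = 8+1 = 9
p=3,m=3: not 3>3, acc = 9+1 = 10
p=4,m=1: 4>1, acc = 10+3 = 13
p=4,m=2: 4>2, acc = 13+2 = 15
p=4,m=3: 4>3, acc = 15+1 = 16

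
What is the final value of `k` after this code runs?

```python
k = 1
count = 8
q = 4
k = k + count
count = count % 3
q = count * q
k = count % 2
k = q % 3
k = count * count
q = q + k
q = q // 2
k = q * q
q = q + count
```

36

k = 1+8 = 9
count = 8%3 = 2
q = 2*4 = 8
k = 2%2 = 0
k = 8%3 = 2
k = 2*2 = 4
q = 8+4 = 12
q = 12//2 = 6
k = 6*6 = 36
q = 6+2 = 8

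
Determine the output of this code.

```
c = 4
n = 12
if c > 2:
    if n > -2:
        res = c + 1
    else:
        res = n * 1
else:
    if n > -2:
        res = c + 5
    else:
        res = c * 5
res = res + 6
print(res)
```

11

c=4, n=12
c > 2 is True; n > -2 is True
→ res = c + 1 = 5
res = 5+6 = 11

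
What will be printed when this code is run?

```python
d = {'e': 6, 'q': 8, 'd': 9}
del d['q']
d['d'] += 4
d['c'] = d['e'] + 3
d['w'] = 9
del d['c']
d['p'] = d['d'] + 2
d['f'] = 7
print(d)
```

del 'q' → {'e': 6, 'd': 9}
d['d'] = 9+4 = 13 → {'e': 6, 'd': 13}
d['c'] = d['e']+3 = 9 → {'e': 6, 'd': 13, 'c': 9}
d['w'] = 9 → {'e': 6, 'd': 13, 'c': 9, 'w': 9}
del 'c' → {'e': 6, 'd': 13, 'w': 9}
d['p'] = d['d']+2 = 15 → {'e': 6, 'd': 13, 'w': 9, 'p': 15}
d['f'] = 7 → {'e': 6, 'd': 13, 'w': 9, 'p': 15, 'f': 7}

{'e': 6, 'd': 13, 'w': 9, 'p': 15, 'f': 7}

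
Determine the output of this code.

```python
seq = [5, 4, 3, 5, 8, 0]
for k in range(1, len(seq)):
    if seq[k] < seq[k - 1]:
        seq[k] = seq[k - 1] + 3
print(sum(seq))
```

k=1: 4<5, seq[1] = 5+3 = 8 → [5, 8, 3, 5, 8, 0]
k=2: 3<8, seq[2] = 8+3 = 11 → [5, 8, 11, 5, 8, 0]
k=3: 5<11, seq[3] = 11+3 = 14 → [5, 8, 11, 14, 8, 0]
k=4: 8<14, seq[4] = 14+3 = 17 → [5, 8, 11, 14, 17, 0]
k=5: 0<17, seq[5] = 17+3 = 20 → [5, 8, 11, 14, 17, 20]
sum = 75

75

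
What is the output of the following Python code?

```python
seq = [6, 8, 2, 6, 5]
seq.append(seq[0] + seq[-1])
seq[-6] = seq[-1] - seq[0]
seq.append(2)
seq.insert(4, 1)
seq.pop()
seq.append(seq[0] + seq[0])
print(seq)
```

append seq[0]+seq[-1] = 6+5 = 11 → [6, 8, 2, 6, 5, 11]
seq[-6] = seq[-1]-seq[0] = 11-6 = 5 → [5, 8, 2, 6, 5, 11]
append 2 → [5, 8, 2, 6, 5, 11, 2]
insert 1 at 4 → [5, 8, 2, 6, 1, 5, 11, 2]
pop() removes 2 → [5, 8, 2, 6, 1, 5, 11]
append seq[0]+seq[0] = 5+5 = 10 → [5, 8, 2, 6, 1, 5, 11, 10]

[5, 8, 2, 6, 1, 5, 11, 10]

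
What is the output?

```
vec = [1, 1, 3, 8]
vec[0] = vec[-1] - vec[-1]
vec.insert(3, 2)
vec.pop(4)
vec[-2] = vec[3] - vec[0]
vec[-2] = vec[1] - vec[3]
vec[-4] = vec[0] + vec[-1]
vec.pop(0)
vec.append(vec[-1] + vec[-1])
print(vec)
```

vec[0] = vec[-1]-vec[-1] = 8-8 = 0 → [0, 1, 3, 8]
insert 2 at 3 → [0, 1, 3, 2, 8]
pop(4) removes 8 → [0, 1, 3, 2]
vec[-2] = vec[3]-vec[0] = 2-0 = 2 → [0, 1, 2, 2]
vec[-2] = vec[1]-vec[3] = 1-2 = -1 → [0, 1, -1, 2]
vec[-4] = vec[0]+vec[-1] = 0+2 = 2 → [2, 1, -1, 2]
pop(0) removes 2 → [1, -1, 2]
append vec[-1]+vec[-1] = 2+2 = 4 → [1, -1, 2, 4]

[1, -1, 2, 4]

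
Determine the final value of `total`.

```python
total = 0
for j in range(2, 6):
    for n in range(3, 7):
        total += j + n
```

128

j=2,n=3: total = 0+5 = 5
j=2,n=4: total = 5+6 = 11
j=2,n=5: total = 11+7 = 18
j=2,n=6: total = 18+8 = 26
j=3,n=3: total = 26+6 = 32
j=3,n=4: total = 32+7 = 39
j=3,n=5: total = 39+8 = 47
j=3,n=6: total = 47+9 = 56
j=4,n=3: total = 56+7 = 63
j=4,n=4: total = 63+8 = 71
j=4,n=5: total = 71+9 = 80
j=4,n=6: total = 80+10 = 90
j=5,n=3: total = 90+8 = 98
j=5,n=4: total = 98+9 = 107
j=5,n=5: total = 107+10 = 117
j=5,n=6: total = 117+11 = 128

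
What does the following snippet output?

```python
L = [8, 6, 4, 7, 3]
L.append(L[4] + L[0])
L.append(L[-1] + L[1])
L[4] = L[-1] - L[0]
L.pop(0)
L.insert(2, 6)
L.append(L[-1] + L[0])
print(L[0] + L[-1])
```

append L[4]+L[0] = 3+8 = 11 → [8, 6, 4, 7, 3, 11]
append L[-1]+L[1] = 11+6 = 17 → [8, 6, 4, 7, 3, 11, 17]
L[4] = L[-1]-L[0] = 17-8 = 9 → [8, 6, 4, 7, 9, 11, 17]
pop(0) removes 8 → [6, 4, 7, 9, 11, 17]
insert 6 at 2 → [6, 4, 6, 7, 9, 11, 17]
append L[-1]+L[0] = 17+6 = 23 → [6, 4, 6, 7, 9, 11, 17, 23]
L[0]+L[-1] = 6+23 = 29

29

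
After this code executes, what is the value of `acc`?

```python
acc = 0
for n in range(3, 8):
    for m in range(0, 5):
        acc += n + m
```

175

n=3,m=0: acc = 0+3 = 3
n=3,m=1: acc = 3+4 = 7
n=3,m=2: acc = 7+5 = 12
n=3,m=3: acc = 12+6 = 18
n=3,m=4: acc = 18+7 = 25
n=4,m=0: acc = 25+4 = 29
n=4,m=1: acc = 29+5 = 34
n=4,m=2: acc = 34+6 = 40
n=4,m=3: acc = 40+7 = 47
n=4,m=4: acc = 47+8 = 55
n=5,m=0: acc = 55+5 = 60
n=5,m=1: acc = 60+6 = 66
n=5,m=2: acc = 66+7 = 73
n=5,m=3: acc = 73+8 = 81
n=5,m=4: acc = 81+9 = 90
n=6,m=0: acc = 90+6 = 96
n=6,m=1: acc = 96+7 = 103
n=6,m=2: acc = 103+8 = 111
n=6,m=3: acc = 111+9 = 120
n=6,m=4: acc = 120+10 = 130
n=7,m=0: acc = 130+7 = 137
n=7,m=1: acc = 137+8 = 145
n=7,m=2: acc = 145+9 = 154
n=7,m=3: acc = 154+10 = 164
n=7,m=4: acc = 164+11 = 175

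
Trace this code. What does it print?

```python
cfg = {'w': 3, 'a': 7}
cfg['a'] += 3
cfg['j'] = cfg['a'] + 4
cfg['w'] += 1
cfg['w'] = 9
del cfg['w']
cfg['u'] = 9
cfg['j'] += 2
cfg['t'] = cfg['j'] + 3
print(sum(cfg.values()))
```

54

cfg['a'] = 7+3 = 10 → {'w': 3, 'a': 10}
cfg['j'] = cfg['a']+4 = 14 → {'w': 3, 'a': 10, 'j': 14}
cfg['w'] = 3+1 = 4 → {'w': 4, 'a': 10, 'j': 14}
cfg['w'] = 9 → {'w': 9, 'a': 10, 'j': 14}
del 'w' → {'a': 10, 'j': 14}
cfg['u'] = 9 → {'a': 10, 'j': 14, 'u': 9}
cfg['j'] = 14+2 = 16 → {'a': 10, 'j': 16, 'u': 9}
cfg['t'] = cfg['j']+3 = 19 → {'a': 10, 'j': 16, 'u': 9, 't': 19}
sum of values = 54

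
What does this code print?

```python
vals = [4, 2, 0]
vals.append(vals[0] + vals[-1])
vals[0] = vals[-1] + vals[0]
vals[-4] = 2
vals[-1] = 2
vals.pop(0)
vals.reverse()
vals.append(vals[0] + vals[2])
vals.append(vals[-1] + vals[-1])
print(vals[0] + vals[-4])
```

append vals[0]+vals[-1] = 4+0 = 4 → [4, 2, 0, 4]
vals[0] = vals[-1]+vals[0] = 4+4 = 8 → [8, 2, 0, 4]
vals[-4] = 2 → [2, 2, 0, 4]
vals[-1] = 2 → [2, 2, 0, 2]
pop(0) removes 2 → [2, 0, 2]
reverse → [2, 0, 2]
append vals[0]+vals[2] = 2+2 = 4 → [2, 0, 2, 4]
append vals[-1]+vals[-1] = 4+4 = 8 → [2, 0, 2, 4, 8]
vals[0]+vals[-4] = 2+0 = 2

2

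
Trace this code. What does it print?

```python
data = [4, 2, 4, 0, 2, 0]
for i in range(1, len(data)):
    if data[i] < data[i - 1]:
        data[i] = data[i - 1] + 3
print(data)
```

i=1: 2<4, data[1] = 4+3 = 7 → [4, 7, 4, 0, 2, 0]
i=2: 4<7, data[2] = 7+3 = 10 → [4, 7, 10, 0, 2, 0]
i=3: 0<10, data[3] = 10+3 = 13 → [4, 7, 10, 13, 2, 0]
i=4: 2<13, data[4] = 13+3 = 16 → [4, 7, 10, 13, 16, 0]
i=5: 0<16, data[5] = 16+3 = 19 → [4, 7, 10, 13, 16, 19]

[4, 7, 10, 13, 16, 19]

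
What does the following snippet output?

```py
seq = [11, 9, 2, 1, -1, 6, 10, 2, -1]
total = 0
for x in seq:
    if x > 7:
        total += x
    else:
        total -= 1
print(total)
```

x=11: >7, total = 0+11 = 11
x=9: >7, total = 11+9 = 20
x=2: not >7, total = 20-1 = 19
x=1: not >7, total = 19-1 = 18
x=-1: not >7, total = 18-1 = 17
x=6: not >7, total = 17-1 = 16
x=10: >7, total = 16+10 = 26
x=2: not >7, total = 26-1 = 25
x=-1: not >7, total = 25-1 = 24

24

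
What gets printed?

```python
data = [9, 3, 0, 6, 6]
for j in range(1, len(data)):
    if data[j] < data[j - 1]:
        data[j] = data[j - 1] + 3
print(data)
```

j=1: 3<9, data[1] = 9+3 = 12 → [9, 12, 0, 6, 6]
j=2: 0<12, data[2] = 12+3 = 15 → [9, 12, 15, 6, 6]
j=3: 6<15, data[3] = 15+3 = 18 → [9, 12, 15, 18, 6]
j=4: 6<18, data[4] = 18+3 = 21 → [9, 12, 15, 18, 21]

[9, 12, 15, 18, 21]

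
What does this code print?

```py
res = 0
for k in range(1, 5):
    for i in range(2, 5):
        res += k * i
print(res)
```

k=1,i=2: res = 0+2 = 2
k=1,i=3: res = 2+3 = 5
k=1,i=4: res = 5+4 = 9
k=2,i=2: res = 9+4 = 13
k=2,i=3: res = 13+6 = 19
k=2,i=4: res = 19+8 = 27
k=3,i=2: res = 27+6 = 33
k=3,i=3: res = 33+9 = 42
k=3,i=4: res = 42+12 = 54
k=4,i=2: res = 54+8 = 62
k=4,i=3: res = 62+12 = 74
k=4,i=4: res = 74+16 = 90

90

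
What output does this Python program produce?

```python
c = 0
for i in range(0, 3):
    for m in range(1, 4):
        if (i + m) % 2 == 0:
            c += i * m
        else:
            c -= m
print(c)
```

-2

i=0,m=1: odd sum, c = 0-1 = -1
i=0,m=2: even sum, c = (-1)+0 = -1
i=0,m=3: odd sum, c = (-1)-3 = -4
i=1,m=1: even sum, c = (-4)+1 = -3
i=1,m=2: odd sum, c = (-3)-2 = -5
i=1,m=3: even sum, c = (-5)+3 = -2
i=2,m=1: odd sum, c = (-2)-1 = -3
i=2,m=2: even sum, c = (-3)+4 = 1
i=2,m=3: odd sum, c = 1-3 = -2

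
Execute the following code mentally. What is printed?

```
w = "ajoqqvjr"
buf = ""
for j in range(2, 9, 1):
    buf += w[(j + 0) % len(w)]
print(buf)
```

oqqvjra

j=2: add w[2]='o' → 'o'
j=3: add w[3]='q' → 'oq'
j=4: add w[4]='q' → 'oqq'
j=5: add w[5]='v' → 'oqqv'
j=6: add w[6]='j' → 'oqqvj'
j=7: add w[7]='r' → 'oqqvjr'
j=8: add w[0]='a' → 'oqqvjra'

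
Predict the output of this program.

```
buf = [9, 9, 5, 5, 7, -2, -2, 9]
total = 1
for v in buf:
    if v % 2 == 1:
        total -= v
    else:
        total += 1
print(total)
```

-41

v=9: odd, total = 1-9 = -8
v=9: odd, total = (-8)-9 = -17
v=5: odd, total = (-17)-5 = -22
v=5: odd, total = (-22)-5 = -27
v=7: odd, total = (-27)-7 = -34
v=-2: not odd, total = (-34)+1 = -33
v=-2: not odd, total = (-33)+1 = -32
v=9: odd, total = (-32)-9 = -41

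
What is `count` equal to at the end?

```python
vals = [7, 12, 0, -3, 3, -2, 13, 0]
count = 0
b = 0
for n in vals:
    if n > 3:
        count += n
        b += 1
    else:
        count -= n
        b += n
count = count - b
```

33

n=7: >3, count = 0+7 = 7; b=1
n=12: >3, count = 7+12 = 19; b=2
n=0: not >3, count = 19-0 = 19; b=2
n=-3: not >3, count = 19-(-3) = 22; b=-1
n=3: not >3, count = 22-3 = 19; b=2
n=-2: not >3, count = 19-(-2) = 21; b=0
n=13: >3, count = 21+13 = 34; b=1
n=0: not >3, count = 34-0 = 34; b=1
count-b = 34-1 = 33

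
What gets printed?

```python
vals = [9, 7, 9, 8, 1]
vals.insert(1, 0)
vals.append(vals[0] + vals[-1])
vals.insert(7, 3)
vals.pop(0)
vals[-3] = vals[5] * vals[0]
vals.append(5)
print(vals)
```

[0, 7, 9, 8, 0, 10, 3, 5]

insert 0 at 1 → [9, 0, 7, 9, 8, 1]
append vals[0]+vals[-1] = 9+1 = 10 → [9, 0, 7, 9, 8, 1, 10]
insert 3 at 7 → [9, 0, 7, 9, 8, 1, 10, 3]
pop(0) removes 9 → [0, 7, 9, 8, 1, 10, 3]
vals[-3] = vals[5]*vals[0] = 10*0 = 0 → [0, 7, 9, 8, 0, 10, 3]
append 5 → [0, 7, 9, 8, 0, 10, 3, 5]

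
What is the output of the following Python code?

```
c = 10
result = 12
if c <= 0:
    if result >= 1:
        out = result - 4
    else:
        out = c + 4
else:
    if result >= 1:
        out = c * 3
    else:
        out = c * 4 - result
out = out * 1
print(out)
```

30

c=10, result=12
c <= 0 is False; result >= 1 is True
→ out = c * 3 = 30
out = 30*1 = 30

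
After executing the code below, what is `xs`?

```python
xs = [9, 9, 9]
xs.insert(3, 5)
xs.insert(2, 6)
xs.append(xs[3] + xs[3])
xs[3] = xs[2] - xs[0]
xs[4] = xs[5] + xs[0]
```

insert 5 at 3 → [9, 9, 9, 5]
insert 6 at 2 → [9, 9, 6, 9, 5]
append xs[3]+xs[3] = 9+9 = 18 → [9, 9, 6, 9, 5, 18]
xs[3] = xs[2]-xs[0] = 6-9 = -3 → [9, 9, 6, -3, 5, 18]
xs[4] = xs[5]+xs[0] = 18+9 = 27 → [9, 9, 6, -3, 27, 18]

[9, 9, 6, -3, 27, 18]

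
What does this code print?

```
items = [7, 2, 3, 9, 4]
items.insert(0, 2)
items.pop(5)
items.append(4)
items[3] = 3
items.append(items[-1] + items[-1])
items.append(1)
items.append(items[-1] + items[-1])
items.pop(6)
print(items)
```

[2, 7, 2, 3, 9, 4, 1, 2]

insert 2 at 0 → [2, 7, 2, 3, 9, 4]
pop(5) removes 4 → [2, 7, 2, 3, 9]
append 4 → [2, 7, 2, 3, 9, 4]
items[3] = 3 → [2, 7, 2, 3, 9, 4]
append items[-1]+items[-1] = 4+4 = 8 → [2, 7, 2, 3, 9, 4, 8]
append 1 → [2, 7, 2, 3, 9, 4, 8, 1]
append items[-1]+items[-1] = 1+1 = 2 → [2, 7, 2, 3, 9, 4, 8, 1, 2]
pop(6) removes 8 → [2, 7, 2, 3, 9, 4, 1, 2]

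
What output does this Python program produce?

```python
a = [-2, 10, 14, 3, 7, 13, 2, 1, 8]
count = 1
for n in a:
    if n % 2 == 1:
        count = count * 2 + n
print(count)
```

95

n=-2: not odd
n=10: not odd
n=14: not odd
n=3: odd, count = 1*2+3 = 5
n=7: odd, count = 5*2+7 = 17
n=13: odd, count = 17*2+13 = 47
n=2: not odd
n=1: odd, count = 47*2+1 = 95
n=8: not odd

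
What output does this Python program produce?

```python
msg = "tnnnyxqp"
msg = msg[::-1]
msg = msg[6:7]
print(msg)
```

reverse → 'pqxynnnt'
slice [6:7] → 'n'

n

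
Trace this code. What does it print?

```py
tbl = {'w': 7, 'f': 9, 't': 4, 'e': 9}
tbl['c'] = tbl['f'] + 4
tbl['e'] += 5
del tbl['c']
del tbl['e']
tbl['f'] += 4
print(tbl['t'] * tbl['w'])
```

28

tbl['c'] = tbl['f']+4 = 13 → {'w': 7, 'f': 9, 't': 4, 'e': 9, 'c': 13}
tbl['e'] = 9+5 = 14 → {'w': 7, 'f': 9, 't': 4, 'e': 14, 'c': 13}
del 'c' → {'w': 7, 'f': 9, 't': 4, 'e': 14}
del 'e' → {'w': 7, 'f': 9, 't': 4}
tbl['f'] = 9+4 = 13 → {'w': 7, 'f': 13, 't': 4}
tbl['t']*tbl['w'] = 4*7 = 28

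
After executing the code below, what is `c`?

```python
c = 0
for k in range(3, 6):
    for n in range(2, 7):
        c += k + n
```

120

k=3,n=2: c = 0+5 = 5
k=3,n=3: c = 5+6 = 11
k=3,n=4: c = 11+7 = 18
k=3,n=5: c = 18+8 = 26
k=3,n=6: c = 26+9 = 35
k=4,n=2: c = 35+6 = 41
k=4,n=3: c = 41+7 = 48
k=4,n=4: c = 48+8 = 56
k=4,n=5: c = 56+9 = 65
k=4,n=6: c = 65+10 = 75
k=5,n=2: c = 75+7 = 82
k=5,n=3: c = 82+8 = 90
k=5,n=4: c = 90+9 = 99
k=5,n=5: c = 99+10 = 109
k=5,n=6: c = 109+11 = 120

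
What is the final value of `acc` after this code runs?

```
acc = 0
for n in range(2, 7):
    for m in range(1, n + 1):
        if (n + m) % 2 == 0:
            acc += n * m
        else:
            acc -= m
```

135

n=2,m=1: odd sum, acc = 0-1 = -1
n=2,m=2: even sum, acc = (-1)+4 = 3
n=3,m=1: even sum, acc = 3+3 = 6
n=3,m=2: odd sum, acc = 6-2 = 4
n=3,m=3: even sum, acc = 4+9 = 13
n=4,m=1: odd sum, acc = 13-1 = 12
n=4,m=2: even sum, acc = 12+8 = 20
n=4,m=3: odd sum, acc = 20-3 = 17
n=4,m=4: even sum, acc = 17+16 = 33
n=5,m=1: even sum, acc = 33+5 = 38
n=5,m=2: odd sum, acc = 38-2 = 36
n=5,m=3: even sum, acc = 36+15 = 51
n=5,m=4: odd sum, acc = 51-4 = 47
n=5,m=5: even sum, acc = 47+25 = 72
n=6,m=1: odd sum, acc = 72-1 = 71
n=6,m=2: even sum, acc = 71+12 = 83
n=6,m=3: odd sum, acc = 83-3 = 80
n=6,m=4: even sum, acc = 80+24 = 104
n=6,m=5: odd sum, acc = 104-5 = 99
n=6,m=6: even sum, acc = 99+36 = 135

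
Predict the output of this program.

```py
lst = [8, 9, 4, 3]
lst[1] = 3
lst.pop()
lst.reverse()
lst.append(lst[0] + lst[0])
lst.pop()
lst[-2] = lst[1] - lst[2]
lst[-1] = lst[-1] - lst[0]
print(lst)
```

[4, -5, 4]

lst[1] = 3 → [8, 3, 4, 3]
pop() removes 3 → [8, 3, 4]
reverse → [4, 3, 8]
append lst[0]+lst[0] = 4+4 = 8 → [4, 3, 8, 8]
pop() removes 8 → [4, 3, 8]
lst[-2] = lst[1]-lst[2] = 3-8 = -5 → [4, -5, 8]
lst[-1] = lst[-1]-lst[0] = 8-4 = 4 → [4, -5, 4]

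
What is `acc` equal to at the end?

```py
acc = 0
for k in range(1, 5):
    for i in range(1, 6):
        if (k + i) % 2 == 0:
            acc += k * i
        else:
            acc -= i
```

k=1,i=1: even sum, acc = 0+1 = 1
k=1,i=2: odd sum, acc = 1-2 = -1
k=1,i=3: even sum, acc = (-1)+3 = 2
k=1,i=4: odd sum, acc = 2-4 = -2
k=1,i=5: even sum, acc = (-2)+5 = 3
k=2,i=1: odd sum, acc = 3-1 = 2
k=2,i=2: even sum, acc = 2+4 = 6
k=2,i=3: odd sum, acc = 6-3 = 3
k=2,i=4: even sum, acc = 3+8 = 11
k=2,i=5: odd sum, acc = 11-5 = 6
k=3,i=1: even sum, acc = 6+3 = 9
k=3,i=2: odd sum, acc = 9-2 = 7
k=3,i=3: even sum, acc = 7+9 = 16
k=3,i=4: odd sum, acc = 16-4 = 12
k=3,i=5: even sum, acc = 12+15 = 27
k=4,i=1: odd sum, acc = 27-1 = 26
k=4,i=2: even sum, acc = 26+8 = 34
k=4,i=3: odd sum, acc = 34-3 = 31
k=4,i=4: even sum, acc = 31+16 = 47
k=4,i=5: odd sum, acc = 47-5 = 42

42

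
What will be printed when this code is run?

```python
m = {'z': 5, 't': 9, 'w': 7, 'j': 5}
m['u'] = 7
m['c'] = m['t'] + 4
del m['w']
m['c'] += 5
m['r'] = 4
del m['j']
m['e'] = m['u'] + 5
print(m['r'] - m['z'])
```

m['u'] = 7 → {'z': 5, 't': 9, 'w': 7, 'j': 5, 'u': 7}
m['c'] = m['t']+4 = 13 → {'z': 5, 't': 9, 'w': 7, 'j': 5, 'u': 7, 'c': 13}
del 'w' → {'z': 5, 't': 9, 'j': 5, 'u': 7, 'c': 13}
m['c'] = 13+5 = 18 → {'z': 5, 't': 9, 'j': 5, 'u': 7, 'c': 18}
m['r'] = 4 → {'z': 5, 't': 9, 'j': 5, 'u': 7, 'c': 18, 'r': 4}
del 'j' → {'z': 5, 't': 9, 'u': 7, 'c': 18, 'r': 4}
m['e'] = m['u']+5 = 12 → {'z': 5, 't': 9, 'u': 7, 'c': 18, 'r': 4, 'e': 12}
m['r']-m['z'] = 4-5 = -1

-1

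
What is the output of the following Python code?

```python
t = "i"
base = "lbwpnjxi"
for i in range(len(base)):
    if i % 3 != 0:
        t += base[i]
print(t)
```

i=0: skip
i=1: add 'b' → 'ib'
i=2: add 'w' → 'ibw'
i=3: skip
i=4: add 'n' → 'ibwn'
i=5: add 'j' → 'ibwnj'
i=6: skip
i=7: add 'i' → 'ibwnji'

ibwnji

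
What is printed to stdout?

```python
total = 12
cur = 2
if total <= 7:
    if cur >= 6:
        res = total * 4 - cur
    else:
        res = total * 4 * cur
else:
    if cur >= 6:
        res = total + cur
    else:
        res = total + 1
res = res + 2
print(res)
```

15

total=12, cur=2
total <= 7 is False; cur >= 6 is False
→ res = total + 1 = 13
res = 13+2 = 15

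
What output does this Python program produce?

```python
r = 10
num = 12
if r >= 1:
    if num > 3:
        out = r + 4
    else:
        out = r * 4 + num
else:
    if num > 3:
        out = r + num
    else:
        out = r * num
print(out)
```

r=10, num=12
r >= 1 is True; num > 3 is True
→ out = r + 4 = 14

14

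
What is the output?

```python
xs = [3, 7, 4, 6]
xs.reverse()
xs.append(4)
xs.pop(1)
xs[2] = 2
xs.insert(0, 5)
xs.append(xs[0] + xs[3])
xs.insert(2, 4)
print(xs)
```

[5, 6, 4, 7, 2, 4, 7]

reverse → [6, 4, 7, 3]
append 4 → [6, 4, 7, 3, 4]
pop(1) removes 4 → [6, 7, 3, 4]
xs[2] = 2 → [6, 7, 2, 4]
insert 5 at 0 → [5, 6, 7, 2, 4]
append xs[0]+xs[3] = 5+2 = 7 → [5, 6, 7, 2, 4, 7]
insert 4 at 2 → [5, 6, 4, 7, 2, 4, 7]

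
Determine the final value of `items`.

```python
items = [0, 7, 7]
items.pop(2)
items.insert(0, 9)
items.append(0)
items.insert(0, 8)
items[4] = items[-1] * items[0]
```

[8, 9, 0, 7, 0]

pop(2) removes 7 → [0, 7]
insert 9 at 0 → [9, 0, 7]
append 0 → [9, 0, 7, 0]
insert 8 at 0 → [8, 9, 0, 7, 0]
items[4] = items[-1]*items[0] = 0*8 = 0 → [8, 9, 0, 7, 0]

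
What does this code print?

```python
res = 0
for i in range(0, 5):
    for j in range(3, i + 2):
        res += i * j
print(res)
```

i=2,j=3: res = 0+6 = 6
i=3,j=3: res = 6+9 = 15
i=3,j=4: res = 15+12 = 27
i=4,j=3: res = 27+12 = 39
i=4,j=4: res = 39+16 = 55
i=4,j=5: res = 55+20 = 75

75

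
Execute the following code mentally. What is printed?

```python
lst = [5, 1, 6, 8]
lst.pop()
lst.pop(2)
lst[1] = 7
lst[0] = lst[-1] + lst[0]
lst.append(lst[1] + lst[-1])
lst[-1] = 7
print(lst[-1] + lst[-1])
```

pop() removes 8 → [5, 1, 6]
pop(2) removes 6 → [5, 1]
lst[1] = 7 → [5, 7]
lst[0] = lst[-1]+lst[0] = 7+5 = 12 → [12, 7]
append lst[1]+lst[-1] = 7+7 = 14 → [12, 7, 14]
lst[-1] = 7 → [12, 7, 7]
lst[-1]+lst[-1] = 7+7 = 14

14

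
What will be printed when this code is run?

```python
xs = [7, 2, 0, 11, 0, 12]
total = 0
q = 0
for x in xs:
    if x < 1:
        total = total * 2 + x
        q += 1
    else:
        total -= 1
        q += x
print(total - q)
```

x=7: not <1, total = 0-1 = -1; q=7
x=2: not <1, total = (-1)-1 = -2; q=9
x=0: <1, total = (-2)*2+0 = -4; q=10
x=11: not <1, total = (-4)-1 = -5; q=21
x=0: <1, total = (-5)*2+0 = -10; q=22
x=12: not <1, total = (-10)-1 = -11; q=34
total-q = (-11)-34 = -45

-45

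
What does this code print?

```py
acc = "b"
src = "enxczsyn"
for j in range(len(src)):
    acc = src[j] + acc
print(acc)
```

j=0: prepend 'e' → 'eb'
j=1: prepend 'n' → 'neb'
j=2: prepend 'x' → 'xneb'
j=3: prepend 'c' → 'cxneb'
j=4: prepend 'z' → 'zcxneb'
j=5: prepend 's' → 'szcxneb'
j=6: prepend 'y' → 'yszcxneb'
j=7: prepend 'n' → 'nyszcxneb'

nyszcxneb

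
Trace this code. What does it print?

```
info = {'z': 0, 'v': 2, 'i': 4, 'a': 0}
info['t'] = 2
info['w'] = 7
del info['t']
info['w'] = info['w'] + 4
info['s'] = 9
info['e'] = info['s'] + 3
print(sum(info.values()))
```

38

info['t'] = 2 → {'z': 0, 'v': 2, 'i': 4, 'a': 0, 't': 2}
info['w'] = 7 → {'z': 0, 'v': 2, 'i': 4, 'a': 0, 't': 2, 'w': 7}
del 't' → {'z': 0, 'v': 2, 'i': 4, 'a': 0, 'w': 7}
info['w'] = info['w']+4 = 11 → {'z': 0, 'v': 2, 'i': 4, 'a': 0, 'w': 11}
info['s'] = 9 → {'z': 0, 'v': 2, 'i': 4, 'a': 0, 'w': 11, 's': 9}
info['e'] = info['s']+3 = 12 → {'z': 0, 'v': 2, 'i': 4, 'a': 0, 'w': 11, 's': 9, 'e': 12}
sum of values = 38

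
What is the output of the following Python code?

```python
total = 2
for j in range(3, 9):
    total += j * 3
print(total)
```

j=3: total = 2+3*3 = 11
j=4: total = 11+4*3 = 23
j=5: total = 23+5*3 = 38
j=6: total = 38+6*3 = 56
j=7: total = 56+7*3 = 77
j=8: total = 77+8*3 = 101

101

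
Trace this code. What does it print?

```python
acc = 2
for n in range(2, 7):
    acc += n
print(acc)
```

22

n=2: acc = 2+2 = 4
n=3: acc = 4+3 = 7
n=4: acc = 7+4 = 11
n=5: acc = 11+5 = 16
n=6: acc = 16+6 = 22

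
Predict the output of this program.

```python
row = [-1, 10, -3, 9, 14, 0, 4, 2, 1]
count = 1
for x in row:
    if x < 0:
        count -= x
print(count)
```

x=-1: <0, count = 1-(-1) = 2
x=10: not <0
x=-3: <0, count = 2-(-3) = 5
x=9: not <0
x=14: not <0
x=0: not <0
x=4: not <0
x=2: not <0
x=1: not <0

5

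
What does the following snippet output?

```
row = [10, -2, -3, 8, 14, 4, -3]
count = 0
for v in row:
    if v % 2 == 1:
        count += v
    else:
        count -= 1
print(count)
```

-11

v=10: not odd, count = 0-1 = -1
v=-2: not odd, count = (-1)-1 = -2
v=-3: odd, count = (-2)+(-3) = -5
v=8: not odd, count = (-5)-1 = -6
v=14: not odd, count = (-6)-1 = -7
v=4: not odd, count = (-7)-1 = -8
v=-3: odd, count = (-8)+(-3) = -11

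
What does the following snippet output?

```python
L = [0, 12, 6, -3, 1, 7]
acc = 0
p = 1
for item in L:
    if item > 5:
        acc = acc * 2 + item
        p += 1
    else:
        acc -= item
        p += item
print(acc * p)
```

142

item=0: not >5, acc = 0-0 = 0; p=1
item=12: >5, acc = 0*2+12 = 12; p=2
item=6: >5, acc = 12*2+6 = 30; p=3
item=-3: not >5, acc = 30-(-3) = 33; p=0
item=1: not >5, acc = 33-1 = 32; p=1
item=7: >5, acc = 32*2+7 = 71; p=2
acc*p = 71*2 = 142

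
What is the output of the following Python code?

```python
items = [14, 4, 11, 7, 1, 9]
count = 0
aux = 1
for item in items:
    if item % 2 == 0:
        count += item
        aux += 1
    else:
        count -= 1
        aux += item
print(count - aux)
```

item=14: even, count = 0+14 = 14; aux=2
item=4: even, count = 14+4 = 18; aux=3
item=11: not even, count = 18-1 = 17; aux=14
item=7: not even, count = 17-1 = 16; aux=21
item=1: not even, count = 16-1 = 15; aux=22
item=9: not even, count = 15-1 = 14; aux=31
count-aux = 14-31 = -17

-17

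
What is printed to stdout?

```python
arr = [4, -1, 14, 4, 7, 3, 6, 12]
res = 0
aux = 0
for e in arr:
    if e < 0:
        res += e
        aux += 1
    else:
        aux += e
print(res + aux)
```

e=4: not <0; aux=4
e=-1: <0, res = 0+(-1) = -1; aux=5
e=14: not <0; aux=19
e=4: not <0; aux=23
e=7: not <0; aux=30
e=3: not <0; aux=33
e=6: not <0; aux=39
e=12: not <0; aux=51
res+aux = (-1)+51 = 50

50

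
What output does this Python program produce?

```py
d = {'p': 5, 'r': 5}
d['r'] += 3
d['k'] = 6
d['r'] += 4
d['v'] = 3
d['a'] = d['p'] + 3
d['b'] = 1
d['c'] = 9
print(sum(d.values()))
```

44

d['r'] = 5+3 = 8 → {'p': 5, 'r': 8}
d['k'] = 6 → {'p': 5, 'r': 8, 'k': 6}
d['r'] = 8+4 = 12 → {'p': 5, 'r': 12, 'k': 6}
d['v'] = 3 → {'p': 5, 'r': 12, 'k': 6, 'v': 3}
d['a'] = d['p']+3 = 8 → {'p': 5, 'r': 12, 'k': 6, 'v': 3, 'a': 8}
d['b'] = 1 → {'p': 5, 'r': 12, 'k': 6, 'v': 3, 'a': 8, 'b': 1}
d['c'] = 9 → {'p': 5, 'r': 12, 'k': 6, 'v': 3, 'a': 8, 'b': 1, 'c': 9}
sum of values = 44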